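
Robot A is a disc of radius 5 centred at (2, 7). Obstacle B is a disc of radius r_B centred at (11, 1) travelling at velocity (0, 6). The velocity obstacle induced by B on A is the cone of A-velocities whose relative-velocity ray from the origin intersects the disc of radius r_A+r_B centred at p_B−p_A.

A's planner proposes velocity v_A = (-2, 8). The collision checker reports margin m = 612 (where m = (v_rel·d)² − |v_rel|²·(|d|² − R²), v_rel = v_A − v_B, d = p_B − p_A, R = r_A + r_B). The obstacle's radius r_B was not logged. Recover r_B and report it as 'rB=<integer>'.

m = 612
d = (9, -6);  v_rel = (-2, 2),  |v_rel|² = 8
v_rel×d = (-2)·(-6) − (2)·(9) = -6
since m = R²·8 − (-6)²:  R² = (36 + 612) / 8 = 81
R = √81 = 9  ⇒  r_B = 9 − 5 = 4

rB=4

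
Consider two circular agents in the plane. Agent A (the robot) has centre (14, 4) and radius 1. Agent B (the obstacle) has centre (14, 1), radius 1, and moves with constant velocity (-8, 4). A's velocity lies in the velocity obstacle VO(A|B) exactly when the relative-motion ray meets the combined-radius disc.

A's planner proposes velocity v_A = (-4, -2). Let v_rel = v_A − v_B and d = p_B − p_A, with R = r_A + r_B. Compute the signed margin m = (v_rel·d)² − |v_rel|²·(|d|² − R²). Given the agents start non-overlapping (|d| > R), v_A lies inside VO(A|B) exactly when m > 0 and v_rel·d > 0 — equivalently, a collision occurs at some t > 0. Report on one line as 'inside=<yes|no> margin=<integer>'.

d = (0, -3),  |d|² = 9;  R = 1+1 = 2,  c = 9−2² = 5
v_rel = (4, -6),  |v_rel|² = 52;  v_rel·d = (4)·(0) + (-6)·(-3) = 18
52·t² − 36·t + 5 = 0  ⇒  m = 18² − 52·5 = 64
m = 64 > 0,  v_rel·d = 18 > 0  ⇒  inside

inside=yes margin=64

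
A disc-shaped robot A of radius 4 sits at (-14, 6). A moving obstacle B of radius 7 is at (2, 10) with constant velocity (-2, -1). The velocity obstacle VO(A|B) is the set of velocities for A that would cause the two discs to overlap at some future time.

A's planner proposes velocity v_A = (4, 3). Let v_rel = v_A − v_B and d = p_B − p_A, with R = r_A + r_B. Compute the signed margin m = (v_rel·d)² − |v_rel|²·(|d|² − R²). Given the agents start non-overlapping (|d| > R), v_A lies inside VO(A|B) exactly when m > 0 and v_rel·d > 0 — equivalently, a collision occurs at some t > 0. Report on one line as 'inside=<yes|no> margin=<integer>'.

d = (16, 4),  |d|² = 272;  R = 4+7 = 11,  c = 272−11² = 151
v_rel = (6, 4),  |v_rel|² = 52;  v_rel·d = (6)·(16) + (4)·(4) = 112
52·t² − 224·t + 151 = 0  ⇒  m = 112² − 52·151 = 4692
m = 4692 > 0,  v_rel·d = 112 > 0  ⇒  inside

inside=yes margin=4692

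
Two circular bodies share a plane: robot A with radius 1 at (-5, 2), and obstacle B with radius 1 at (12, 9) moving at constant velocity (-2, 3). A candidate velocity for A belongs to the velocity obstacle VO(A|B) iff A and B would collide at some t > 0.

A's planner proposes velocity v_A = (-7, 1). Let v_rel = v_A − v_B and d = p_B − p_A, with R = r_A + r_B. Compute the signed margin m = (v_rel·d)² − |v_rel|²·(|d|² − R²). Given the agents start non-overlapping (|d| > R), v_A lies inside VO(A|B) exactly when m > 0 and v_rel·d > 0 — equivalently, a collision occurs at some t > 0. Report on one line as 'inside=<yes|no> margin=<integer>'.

d = (17, 7),  |d|² = 338;  R = 1+1 = 2,  c = 338−2² = 334
v_rel = (-5, -2),  |v_rel|² = 29;  v_rel·d = (-5)·(17) + (-2)·(7) = -99
29·t² + 198·t + 334 = 0  ⇒  m = (-99)² − 29·334 = 115
m = 115 > 0,  v_rel·d = -99 < 0  ⇒  outside

inside=no margin=115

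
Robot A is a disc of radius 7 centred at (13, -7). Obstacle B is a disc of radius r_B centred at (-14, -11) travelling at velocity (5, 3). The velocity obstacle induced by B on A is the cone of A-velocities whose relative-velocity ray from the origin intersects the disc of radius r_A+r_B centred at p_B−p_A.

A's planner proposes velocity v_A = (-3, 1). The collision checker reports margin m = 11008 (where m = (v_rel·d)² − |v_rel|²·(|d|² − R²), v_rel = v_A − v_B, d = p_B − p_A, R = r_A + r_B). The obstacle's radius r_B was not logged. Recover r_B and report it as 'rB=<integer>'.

m = 11008
d = (-27, -4);  v_rel = (-8, -2),  |v_rel|² = 68
v_rel×d = (-8)·(-4) − (-2)·(-27) = -22
since m = R²·68 − (-22)²:  R² = (484 + 11008) / 68 = 169
R = √169 = 13  ⇒  r_B = 13 − 7 = 6

rB=6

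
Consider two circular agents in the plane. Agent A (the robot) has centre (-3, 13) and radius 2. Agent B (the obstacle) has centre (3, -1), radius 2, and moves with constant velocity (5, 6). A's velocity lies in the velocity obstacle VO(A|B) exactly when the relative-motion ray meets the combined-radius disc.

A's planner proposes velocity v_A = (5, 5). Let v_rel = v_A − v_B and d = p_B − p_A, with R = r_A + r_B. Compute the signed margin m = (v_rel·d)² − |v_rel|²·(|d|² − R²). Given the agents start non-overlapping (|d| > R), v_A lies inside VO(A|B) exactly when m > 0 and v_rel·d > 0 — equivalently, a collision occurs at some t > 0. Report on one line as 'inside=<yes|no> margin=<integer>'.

d = (6, -14),  |d|² = 232;  R = 2+2 = 4,  c = 232−4² = 216
v_rel = (0, -1),  |v_rel|² = 1;  v_rel·d = (0)·(6) + (-1)·(-14) = 14
1·t² − 28·t + 216 = 0  ⇒  m = 14² − 1·216 = -20
m = -20 < 0,  v_rel·d = 14 > 0  ⇒  outside

inside=no margin=-20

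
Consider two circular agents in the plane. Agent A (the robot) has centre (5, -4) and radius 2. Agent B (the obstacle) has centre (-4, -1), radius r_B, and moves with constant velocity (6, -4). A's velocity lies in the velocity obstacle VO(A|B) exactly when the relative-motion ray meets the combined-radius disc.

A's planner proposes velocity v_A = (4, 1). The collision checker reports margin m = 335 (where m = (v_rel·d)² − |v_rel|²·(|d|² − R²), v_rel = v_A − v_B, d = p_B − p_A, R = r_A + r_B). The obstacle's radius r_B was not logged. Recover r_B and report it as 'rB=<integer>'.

m = 335
d = (-9, 3);  v_rel = (-2, 5),  |v_rel|² = 29
v_rel×d = (-2)·(3) − (5)·(-9) = 39
since m = R²·29 − 39²:  R² = (1521 + 335) / 29 = 64
R = √64 = 8  ⇒  r_B = 8 − 2 = 6

rB=6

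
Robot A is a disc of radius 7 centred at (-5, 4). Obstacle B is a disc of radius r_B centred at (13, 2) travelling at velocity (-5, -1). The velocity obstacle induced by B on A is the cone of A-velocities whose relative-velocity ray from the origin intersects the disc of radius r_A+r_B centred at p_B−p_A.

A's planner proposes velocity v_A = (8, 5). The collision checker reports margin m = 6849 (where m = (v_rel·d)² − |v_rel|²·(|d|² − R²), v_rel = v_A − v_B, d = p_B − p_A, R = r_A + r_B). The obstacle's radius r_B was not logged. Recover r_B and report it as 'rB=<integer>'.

m = 6849
d = (18, -2);  v_rel = (13, 6),  |v_rel|² = 205
v_rel×d = (13)·(-2) − (6)·(18) = -134
since m = R²·205 − (-134)²:  R² = (17956 + 6849) / 205 = 121
R = √121 = 11  ⇒  r_B = 11 − 7 = 4

rB=4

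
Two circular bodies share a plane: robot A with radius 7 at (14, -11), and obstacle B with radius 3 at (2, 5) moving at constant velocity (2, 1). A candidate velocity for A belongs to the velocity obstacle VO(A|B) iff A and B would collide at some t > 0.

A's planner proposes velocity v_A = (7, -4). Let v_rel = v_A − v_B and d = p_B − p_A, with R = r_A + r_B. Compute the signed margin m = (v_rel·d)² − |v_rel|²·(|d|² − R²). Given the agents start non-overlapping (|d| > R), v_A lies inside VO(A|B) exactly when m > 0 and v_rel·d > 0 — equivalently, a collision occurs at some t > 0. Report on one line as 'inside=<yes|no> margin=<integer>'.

d = (-12, 16),  |d|² = 400;  R = 7+3 = 10,  c = 400−10² = 300
v_rel = (5, -5),  |v_rel|² = 50;  v_rel·d = (5)·(-12) + (-5)·(16) = -140
50·t² + 280·t + 300 = 0  ⇒  m = (-140)² − 50·300 = 4600
m = 4600 > 0,  v_rel·d = -140 < 0  ⇒  outside

inside=no margin=4600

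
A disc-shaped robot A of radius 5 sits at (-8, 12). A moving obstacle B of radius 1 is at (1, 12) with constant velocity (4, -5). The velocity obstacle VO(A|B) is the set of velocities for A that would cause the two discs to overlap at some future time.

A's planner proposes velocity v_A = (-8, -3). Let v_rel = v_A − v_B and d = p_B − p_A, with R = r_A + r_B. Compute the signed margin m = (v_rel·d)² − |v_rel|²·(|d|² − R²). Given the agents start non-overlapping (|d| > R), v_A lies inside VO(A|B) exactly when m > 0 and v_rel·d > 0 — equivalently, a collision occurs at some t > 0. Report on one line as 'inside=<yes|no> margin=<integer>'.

d = (9, 0),  |d|² = 81;  R = 5+1 = 6,  c = 81−6² = 45
v_rel = (-12, 2),  |v_rel|² = 148;  v_rel·d = (-12)·(9) + (2)·(0) = -108
148·t² + 216·t + 45 = 0  ⇒  m = (-108)² − 148·45 = 5004
m = 5004 > 0,  v_rel·d = -108 < 0  ⇒  outside

inside=no margin=5004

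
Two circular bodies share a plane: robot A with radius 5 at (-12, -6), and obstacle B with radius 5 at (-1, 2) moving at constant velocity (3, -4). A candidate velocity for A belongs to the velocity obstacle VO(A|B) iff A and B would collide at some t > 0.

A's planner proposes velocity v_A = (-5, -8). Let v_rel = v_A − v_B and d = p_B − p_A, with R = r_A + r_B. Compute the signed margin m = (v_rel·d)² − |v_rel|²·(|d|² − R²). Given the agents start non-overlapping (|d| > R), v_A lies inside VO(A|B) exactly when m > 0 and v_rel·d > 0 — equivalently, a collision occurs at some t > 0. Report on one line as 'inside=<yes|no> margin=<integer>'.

d = (11, 8),  |d|² = 185;  R = 5+5 = 10,  c = 185−10² = 85
v_rel = (-8, -4),  |v_rel|² = 80;  v_rel·d = (-8)·(11) + (-4)·(8) = -120
80·t² + 240·t + 85 = 0  ⇒  m = (-120)² − 80·85 = 7600
m = 7600 > 0,  v_rel·d = -120 < 0  ⇒  outside

inside=no margin=7600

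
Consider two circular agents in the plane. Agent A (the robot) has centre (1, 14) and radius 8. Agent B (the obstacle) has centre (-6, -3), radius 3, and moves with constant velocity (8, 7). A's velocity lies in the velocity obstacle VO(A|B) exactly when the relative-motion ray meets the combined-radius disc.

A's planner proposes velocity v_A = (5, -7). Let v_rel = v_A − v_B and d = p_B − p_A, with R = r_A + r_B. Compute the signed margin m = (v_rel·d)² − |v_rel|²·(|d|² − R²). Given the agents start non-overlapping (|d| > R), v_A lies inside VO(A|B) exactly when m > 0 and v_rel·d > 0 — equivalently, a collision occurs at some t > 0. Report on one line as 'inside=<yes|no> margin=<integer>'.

d = (-7, -17),  |d|² = 338;  R = 8+3 = 11,  c = 338−11² = 217
v_rel = (-3, -14),  |v_rel|² = 205;  v_rel·d = (-3)·(-7) + (-14)·(-17) = 259
205·t² − 518·t + 217 = 0  ⇒  m = 259² − 205·217 = 22596
m = 22596 > 0,  v_rel·d = 259 > 0  ⇒  inside

inside=yes margin=22596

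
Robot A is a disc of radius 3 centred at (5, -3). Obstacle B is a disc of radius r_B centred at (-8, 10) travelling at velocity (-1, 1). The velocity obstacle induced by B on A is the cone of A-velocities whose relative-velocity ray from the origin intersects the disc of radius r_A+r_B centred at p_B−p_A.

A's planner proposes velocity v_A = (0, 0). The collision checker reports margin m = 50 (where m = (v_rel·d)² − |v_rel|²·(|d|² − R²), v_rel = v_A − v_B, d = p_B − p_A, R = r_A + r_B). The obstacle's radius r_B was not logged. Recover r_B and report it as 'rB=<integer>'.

m = 50
d = (-13, 13);  v_rel = (1, -1),  |v_rel|² = 2
v_rel×d = (1)·(13) − (-1)·(-13) = 0
since m = R²·2 − 0²:  R² = (0 + 50) / 2 = 25
R = √25 = 5  ⇒  r_B = 5 − 3 = 2

rB=2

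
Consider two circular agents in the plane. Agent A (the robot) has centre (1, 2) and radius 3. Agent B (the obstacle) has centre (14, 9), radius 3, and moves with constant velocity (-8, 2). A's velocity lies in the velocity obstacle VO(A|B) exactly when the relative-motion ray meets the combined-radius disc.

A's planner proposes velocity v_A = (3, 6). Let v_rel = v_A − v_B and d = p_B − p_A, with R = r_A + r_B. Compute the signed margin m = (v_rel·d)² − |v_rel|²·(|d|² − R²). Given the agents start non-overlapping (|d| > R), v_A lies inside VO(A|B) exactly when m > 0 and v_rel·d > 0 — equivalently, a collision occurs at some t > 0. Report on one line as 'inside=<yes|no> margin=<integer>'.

d = (13, 7),  |d|² = 218;  R = 3+3 = 6,  c = 218−6² = 182
v_rel = (11, 4),  |v_rel|² = 137;  v_rel·d = (11)·(13) + (4)·(7) = 171
137·t² − 342·t + 182 = 0  ⇒  m = 171² − 137·182 = 4307
m = 4307 > 0,  v_rel·d = 171 > 0  ⇒  inside

inside=yes margin=4307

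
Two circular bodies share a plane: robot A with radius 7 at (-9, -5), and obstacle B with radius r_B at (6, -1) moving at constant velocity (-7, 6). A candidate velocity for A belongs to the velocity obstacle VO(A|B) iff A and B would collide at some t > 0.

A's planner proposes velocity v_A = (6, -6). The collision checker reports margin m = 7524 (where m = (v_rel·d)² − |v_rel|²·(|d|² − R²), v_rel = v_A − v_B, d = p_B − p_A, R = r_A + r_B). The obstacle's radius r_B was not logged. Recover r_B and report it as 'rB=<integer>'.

m = 7524
d = (15, 4);  v_rel = (13, -12),  |v_rel|² = 313
v_rel×d = (13)·(4) − (-12)·(15) = 232
since m = R²·313 − 232²:  R² = (53824 + 7524) / 313 = 196
R = √196 = 14  ⇒  r_B = 14 − 7 = 7

rB=7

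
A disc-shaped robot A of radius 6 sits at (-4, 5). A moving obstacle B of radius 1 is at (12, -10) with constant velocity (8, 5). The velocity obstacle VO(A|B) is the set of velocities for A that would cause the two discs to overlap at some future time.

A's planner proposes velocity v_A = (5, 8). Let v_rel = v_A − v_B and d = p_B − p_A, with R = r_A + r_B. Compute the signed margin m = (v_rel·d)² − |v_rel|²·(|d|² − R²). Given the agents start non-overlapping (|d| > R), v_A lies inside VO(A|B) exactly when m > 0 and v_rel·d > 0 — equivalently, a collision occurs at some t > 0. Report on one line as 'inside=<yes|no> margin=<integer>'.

d = (16, -15),  |d|² = 481;  R = 6+1 = 7,  c = 481−7² = 432
v_rel = (-3, 3),  |v_rel|² = 18;  v_rel·d = (-3)·(16) + (3)·(-15) = -93
18·t² + 186·t + 432 = 0  ⇒  m = (-93)² − 18·432 = 873
m = 873 > 0,  v_rel·d = -93 < 0  ⇒  outside

inside=no margin=873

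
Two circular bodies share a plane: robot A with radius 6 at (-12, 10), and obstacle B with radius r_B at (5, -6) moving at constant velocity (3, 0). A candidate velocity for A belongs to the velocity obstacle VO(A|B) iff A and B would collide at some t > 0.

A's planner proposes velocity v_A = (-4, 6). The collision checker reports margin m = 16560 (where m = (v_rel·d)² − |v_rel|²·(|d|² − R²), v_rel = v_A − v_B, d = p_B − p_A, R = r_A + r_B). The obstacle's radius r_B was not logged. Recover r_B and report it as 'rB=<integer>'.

m = 16560
d = (17, -16);  v_rel = (-7, 6),  |v_rel|² = 85
v_rel×d = (-7)·(-16) − (6)·(17) = 10
since m = R²·85 − 10²:  R² = (100 + 16560) / 85 = 196
R = √196 = 14  ⇒  r_B = 14 − 6 = 8

rB=8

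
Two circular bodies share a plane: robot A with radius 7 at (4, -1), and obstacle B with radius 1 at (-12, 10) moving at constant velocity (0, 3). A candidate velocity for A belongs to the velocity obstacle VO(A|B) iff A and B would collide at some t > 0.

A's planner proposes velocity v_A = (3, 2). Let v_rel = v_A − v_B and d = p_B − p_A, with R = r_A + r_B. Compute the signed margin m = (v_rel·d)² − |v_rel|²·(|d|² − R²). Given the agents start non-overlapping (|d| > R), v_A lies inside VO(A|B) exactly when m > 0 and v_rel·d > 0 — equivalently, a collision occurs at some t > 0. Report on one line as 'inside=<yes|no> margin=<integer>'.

d = (-16, 11),  |d|² = 377;  R = 7+1 = 8,  c = 377−8² = 313
v_rel = (3, -1),  |v_rel|² = 10;  v_rel·d = (3)·(-16) + (-1)·(11) = -59
10·t² + 118·t + 313 = 0  ⇒  m = (-59)² − 10·313 = 351
m = 351 > 0,  v_rel·d = -59 < 0  ⇒  outside

inside=no margin=351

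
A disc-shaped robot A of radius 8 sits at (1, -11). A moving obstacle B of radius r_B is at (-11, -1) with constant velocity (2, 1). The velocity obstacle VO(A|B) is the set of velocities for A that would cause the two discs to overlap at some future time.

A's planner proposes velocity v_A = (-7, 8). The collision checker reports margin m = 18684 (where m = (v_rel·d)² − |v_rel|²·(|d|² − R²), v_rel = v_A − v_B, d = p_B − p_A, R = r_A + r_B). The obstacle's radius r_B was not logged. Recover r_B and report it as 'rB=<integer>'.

m = 18684
d = (-12, 10);  v_rel = (-9, 7),  |v_rel|² = 130
v_rel×d = (-9)·(10) − (7)·(-12) = -6
since m = R²·130 − (-6)²:  R² = (36 + 18684) / 130 = 144
R = √144 = 12  ⇒  r_B = 12 − 8 = 4

rB=4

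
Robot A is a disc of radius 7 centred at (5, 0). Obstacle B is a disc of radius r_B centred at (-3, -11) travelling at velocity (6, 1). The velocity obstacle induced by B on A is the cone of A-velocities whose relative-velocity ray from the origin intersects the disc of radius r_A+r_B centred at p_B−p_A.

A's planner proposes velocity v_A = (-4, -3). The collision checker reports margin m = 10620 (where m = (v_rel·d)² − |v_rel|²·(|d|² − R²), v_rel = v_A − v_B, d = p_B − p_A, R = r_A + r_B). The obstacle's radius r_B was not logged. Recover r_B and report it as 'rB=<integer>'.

m = 10620
d = (-8, -11);  v_rel = (-10, -4),  |v_rel|² = 116
v_rel×d = (-10)·(-11) − (-4)·(-8) = 78
since m = R²·116 − 78²:  R² = (6084 + 10620) / 116 = 144
R = √144 = 12  ⇒  r_B = 12 − 7 = 5

rB=5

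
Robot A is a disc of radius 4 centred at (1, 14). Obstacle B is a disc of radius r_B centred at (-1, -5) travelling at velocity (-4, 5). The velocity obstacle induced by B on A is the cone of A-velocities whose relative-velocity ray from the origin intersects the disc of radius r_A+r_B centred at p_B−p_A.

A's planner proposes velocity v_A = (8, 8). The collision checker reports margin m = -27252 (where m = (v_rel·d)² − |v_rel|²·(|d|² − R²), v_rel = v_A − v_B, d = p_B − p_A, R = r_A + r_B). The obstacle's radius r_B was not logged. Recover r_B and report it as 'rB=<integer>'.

m = -27252
d = (-2, -19);  v_rel = (12, 3),  |v_rel|² = 153
v_rel×d = (12)·(-19) − (3)·(-2) = -222
since m = R²·153 − (-222)²:  R² = (49284 + -27252) / 153 = 144
R = √144 = 12  ⇒  r_B = 12 − 4 = 8

rB=8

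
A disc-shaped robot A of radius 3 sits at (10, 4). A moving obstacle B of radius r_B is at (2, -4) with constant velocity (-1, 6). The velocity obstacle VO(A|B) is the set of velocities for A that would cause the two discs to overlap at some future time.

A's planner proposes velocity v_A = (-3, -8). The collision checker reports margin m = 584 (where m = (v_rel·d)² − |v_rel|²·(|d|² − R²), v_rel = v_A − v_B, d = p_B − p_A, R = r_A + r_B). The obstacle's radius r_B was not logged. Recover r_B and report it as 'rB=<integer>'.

m = 584
d = (-8, -8);  v_rel = (-2, -14),  |v_rel|² = 200
v_rel×d = (-2)·(-8) − (-14)·(-8) = -96
since m = R²·200 − (-96)²:  R² = (9216 + 584) / 200 = 49
R = √49 = 7  ⇒  r_B = 7 − 3 = 4

rB=4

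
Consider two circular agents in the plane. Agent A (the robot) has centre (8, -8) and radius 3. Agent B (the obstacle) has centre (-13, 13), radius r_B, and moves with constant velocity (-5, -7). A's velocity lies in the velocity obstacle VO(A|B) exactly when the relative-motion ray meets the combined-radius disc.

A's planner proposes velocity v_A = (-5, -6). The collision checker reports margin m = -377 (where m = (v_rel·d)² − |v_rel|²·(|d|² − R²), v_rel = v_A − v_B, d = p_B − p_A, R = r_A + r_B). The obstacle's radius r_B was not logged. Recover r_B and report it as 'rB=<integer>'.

m = -377
d = (-21, 21);  v_rel = (0, 1),  |v_rel|² = 1
v_rel×d = (0)·(21) − (1)·(-21) = 21
since m = R²·1 − 21²:  R² = (441 + -377) / 1 = 64
R = √64 = 8  ⇒  r_B = 8 − 3 = 5

rB=5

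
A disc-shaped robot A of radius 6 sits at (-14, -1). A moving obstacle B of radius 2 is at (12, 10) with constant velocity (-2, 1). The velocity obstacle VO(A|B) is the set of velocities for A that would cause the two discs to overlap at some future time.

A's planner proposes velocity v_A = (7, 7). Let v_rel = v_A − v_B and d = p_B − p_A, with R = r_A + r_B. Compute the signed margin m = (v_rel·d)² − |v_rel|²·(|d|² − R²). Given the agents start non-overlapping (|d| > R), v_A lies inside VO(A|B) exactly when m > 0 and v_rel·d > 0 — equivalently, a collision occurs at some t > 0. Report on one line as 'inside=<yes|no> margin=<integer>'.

d = (26, 11),  |d|² = 797;  R = 6+2 = 8,  c = 797−8² = 733
v_rel = (9, 6),  |v_rel|² = 117;  v_rel·d = (9)·(26) + (6)·(11) = 300
117·t² − 600·t + 733 = 0  ⇒  m = 300² − 117·733 = 4239
m = 4239 > 0,  v_rel·d = 300 > 0  ⇒  inside

inside=yes margin=4239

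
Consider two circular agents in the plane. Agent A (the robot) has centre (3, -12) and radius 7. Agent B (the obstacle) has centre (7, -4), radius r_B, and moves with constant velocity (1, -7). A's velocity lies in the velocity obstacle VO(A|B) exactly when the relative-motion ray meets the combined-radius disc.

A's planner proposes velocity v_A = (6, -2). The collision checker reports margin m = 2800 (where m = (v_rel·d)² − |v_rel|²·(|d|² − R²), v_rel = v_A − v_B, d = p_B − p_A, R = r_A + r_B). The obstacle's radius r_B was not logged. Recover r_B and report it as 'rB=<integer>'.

m = 2800
d = (4, 8);  v_rel = (5, 5),  |v_rel|² = 50
v_rel×d = (5)·(8) − (5)·(4) = 20
since m = R²·50 − 20²:  R² = (400 + 2800) / 50 = 64
R = √64 = 8  ⇒  r_B = 8 − 7 = 1

rB=1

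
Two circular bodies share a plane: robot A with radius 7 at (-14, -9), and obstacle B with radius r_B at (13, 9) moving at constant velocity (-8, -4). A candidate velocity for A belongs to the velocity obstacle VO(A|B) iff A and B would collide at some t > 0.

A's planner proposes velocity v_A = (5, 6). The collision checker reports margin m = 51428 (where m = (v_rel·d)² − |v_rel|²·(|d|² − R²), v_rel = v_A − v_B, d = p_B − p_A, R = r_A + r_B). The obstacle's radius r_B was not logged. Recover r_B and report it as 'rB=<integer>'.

m = 51428
d = (27, 18);  v_rel = (13, 10),  |v_rel|² = 269
v_rel×d = (13)·(18) − (10)·(27) = -36
since m = R²·269 − (-36)²:  R² = (1296 + 51428) / 269 = 196
R = √196 = 14  ⇒  r_B = 14 − 7 = 7

rB=7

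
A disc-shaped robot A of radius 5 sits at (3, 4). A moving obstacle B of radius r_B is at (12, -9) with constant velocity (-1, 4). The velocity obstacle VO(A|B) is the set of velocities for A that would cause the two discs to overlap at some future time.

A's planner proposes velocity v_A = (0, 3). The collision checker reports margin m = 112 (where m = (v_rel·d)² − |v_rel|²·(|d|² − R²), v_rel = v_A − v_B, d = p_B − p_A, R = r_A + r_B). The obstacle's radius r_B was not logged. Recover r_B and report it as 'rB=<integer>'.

m = 112
d = (9, -13);  v_rel = (1, -1),  |v_rel|² = 2
v_rel×d = (1)·(-13) − (-1)·(9) = -4
since m = R²·2 − (-4)²:  R² = (16 + 112) / 2 = 64
R = √64 = 8  ⇒  r_B = 8 − 5 = 3

rB=3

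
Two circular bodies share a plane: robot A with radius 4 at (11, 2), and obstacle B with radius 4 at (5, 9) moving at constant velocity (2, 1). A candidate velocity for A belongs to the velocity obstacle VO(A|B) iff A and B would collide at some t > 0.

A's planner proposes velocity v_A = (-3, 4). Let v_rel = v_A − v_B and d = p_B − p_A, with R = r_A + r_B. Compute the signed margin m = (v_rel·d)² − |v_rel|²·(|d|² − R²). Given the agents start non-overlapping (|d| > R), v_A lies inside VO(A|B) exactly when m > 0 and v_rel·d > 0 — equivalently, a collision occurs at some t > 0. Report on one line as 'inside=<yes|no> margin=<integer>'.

d = (-6, 7),  |d|² = 85;  R = 4+4 = 8,  c = 85−8² = 21
v_rel = (-5, 3),  |v_rel|² = 34;  v_rel·d = (-5)·(-6) + (3)·(7) = 51
34·t² − 102·t + 21 = 0  ⇒  m = 51² − 34·21 = 1887
m = 1887 > 0,  v_rel·d = 51 > 0  ⇒  inside

inside=yes margin=1887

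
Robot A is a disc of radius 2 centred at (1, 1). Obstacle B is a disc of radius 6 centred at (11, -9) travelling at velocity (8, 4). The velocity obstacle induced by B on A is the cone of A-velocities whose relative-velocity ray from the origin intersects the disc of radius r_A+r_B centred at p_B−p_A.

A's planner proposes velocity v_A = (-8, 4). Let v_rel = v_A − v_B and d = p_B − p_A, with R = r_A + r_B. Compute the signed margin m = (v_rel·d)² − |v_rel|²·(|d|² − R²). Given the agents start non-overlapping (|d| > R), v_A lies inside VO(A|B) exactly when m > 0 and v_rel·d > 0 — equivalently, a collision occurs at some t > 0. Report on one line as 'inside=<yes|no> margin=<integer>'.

d = (10, -10),  |d|² = 200;  R = 2+6 = 8,  c = 200−8² = 136
v_rel = (-16, 0),  |v_rel|² = 256;  v_rel·d = (-16)·(10) + (0)·(-10) = -160
256·t² + 320·t + 136 = 0  ⇒  m = (-160)² − 256·136 = -9216
m = -9216 < 0,  v_rel·d = -160 < 0  ⇒  outside

inside=no margin=-9216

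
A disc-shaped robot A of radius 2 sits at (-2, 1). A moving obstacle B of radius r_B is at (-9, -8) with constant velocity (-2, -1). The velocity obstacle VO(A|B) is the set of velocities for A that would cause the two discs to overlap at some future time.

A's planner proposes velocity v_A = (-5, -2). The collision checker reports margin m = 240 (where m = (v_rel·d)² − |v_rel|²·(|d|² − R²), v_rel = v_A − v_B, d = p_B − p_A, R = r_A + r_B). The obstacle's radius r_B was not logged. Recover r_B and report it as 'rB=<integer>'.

m = 240
d = (-7, -9);  v_rel = (-3, -1),  |v_rel|² = 10
v_rel×d = (-3)·(-9) − (-1)·(-7) = 20
since m = R²·10 − 20²:  R² = (400 + 240) / 10 = 64
R = √64 = 8  ⇒  r_B = 8 − 2 = 6

rB=6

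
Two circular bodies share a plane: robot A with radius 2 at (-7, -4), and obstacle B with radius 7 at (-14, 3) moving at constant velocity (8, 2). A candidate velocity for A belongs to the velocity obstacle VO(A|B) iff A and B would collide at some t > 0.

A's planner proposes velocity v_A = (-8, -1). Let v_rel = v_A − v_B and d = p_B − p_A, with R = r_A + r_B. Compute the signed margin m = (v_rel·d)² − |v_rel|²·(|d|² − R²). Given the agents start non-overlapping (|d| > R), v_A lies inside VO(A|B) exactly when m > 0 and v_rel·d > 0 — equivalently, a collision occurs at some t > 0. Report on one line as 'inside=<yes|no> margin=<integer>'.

d = (-7, 7),  |d|² = 98;  R = 2+7 = 9,  c = 98−9² = 17
v_rel = (-16, -3),  |v_rel|² = 265;  v_rel·d = (-16)·(-7) + (-3)·(7) = 91
265·t² − 182·t + 17 = 0  ⇒  m = 91² − 265·17 = 3776
m = 3776 > 0,  v_rel·d = 91 > 0  ⇒  inside

inside=yes margin=3776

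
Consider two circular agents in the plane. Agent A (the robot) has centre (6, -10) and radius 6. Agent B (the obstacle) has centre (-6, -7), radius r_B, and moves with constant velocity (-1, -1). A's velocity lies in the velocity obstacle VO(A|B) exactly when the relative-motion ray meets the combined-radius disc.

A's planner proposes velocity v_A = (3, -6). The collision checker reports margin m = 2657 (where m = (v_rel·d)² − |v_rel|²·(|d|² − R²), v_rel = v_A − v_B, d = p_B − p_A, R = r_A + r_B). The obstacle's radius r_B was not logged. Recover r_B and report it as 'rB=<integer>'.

m = 2657
d = (-12, 3);  v_rel = (4, -5),  |v_rel|² = 41
v_rel×d = (4)·(3) − (-5)·(-12) = -48
since m = R²·41 − (-48)²:  R² = (2304 + 2657) / 41 = 121
R = √121 = 11  ⇒  r_B = 11 − 6 = 5

rB=5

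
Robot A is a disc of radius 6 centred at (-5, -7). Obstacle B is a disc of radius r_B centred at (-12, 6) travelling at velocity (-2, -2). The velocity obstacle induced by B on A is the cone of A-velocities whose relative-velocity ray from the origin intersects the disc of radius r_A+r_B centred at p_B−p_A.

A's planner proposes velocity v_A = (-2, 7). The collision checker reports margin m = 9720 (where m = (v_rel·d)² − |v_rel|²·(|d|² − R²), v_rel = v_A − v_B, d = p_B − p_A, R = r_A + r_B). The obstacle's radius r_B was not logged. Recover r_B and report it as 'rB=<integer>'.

m = 9720
d = (-7, 13);  v_rel = (0, 9),  |v_rel|² = 81
v_rel×d = (0)·(13) − (9)·(-7) = 63
since m = R²·81 − 63²:  R² = (3969 + 9720) / 81 = 169
R = √169 = 13  ⇒  r_B = 13 − 6 = 7

rB=7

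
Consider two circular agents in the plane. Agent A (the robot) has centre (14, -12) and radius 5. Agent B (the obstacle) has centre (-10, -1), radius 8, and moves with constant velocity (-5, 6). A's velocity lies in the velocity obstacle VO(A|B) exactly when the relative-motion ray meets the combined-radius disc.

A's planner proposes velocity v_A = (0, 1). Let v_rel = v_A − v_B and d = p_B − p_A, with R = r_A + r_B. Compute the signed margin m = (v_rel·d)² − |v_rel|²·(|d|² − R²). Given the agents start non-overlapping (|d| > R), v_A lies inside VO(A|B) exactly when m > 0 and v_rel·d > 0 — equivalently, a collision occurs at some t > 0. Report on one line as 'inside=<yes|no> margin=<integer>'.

d = (-24, 11),  |d|² = 697;  R = 5+8 = 13,  c = 697−13² = 528
v_rel = (5, -5),  |v_rel|² = 50;  v_rel·d = (5)·(-24) + (-5)·(11) = -175
50·t² + 350·t + 528 = 0  ⇒  m = (-175)² − 50·528 = 4225
m = 4225 > 0,  v_rel·d = -175 < 0  ⇒  outside

inside=no margin=4225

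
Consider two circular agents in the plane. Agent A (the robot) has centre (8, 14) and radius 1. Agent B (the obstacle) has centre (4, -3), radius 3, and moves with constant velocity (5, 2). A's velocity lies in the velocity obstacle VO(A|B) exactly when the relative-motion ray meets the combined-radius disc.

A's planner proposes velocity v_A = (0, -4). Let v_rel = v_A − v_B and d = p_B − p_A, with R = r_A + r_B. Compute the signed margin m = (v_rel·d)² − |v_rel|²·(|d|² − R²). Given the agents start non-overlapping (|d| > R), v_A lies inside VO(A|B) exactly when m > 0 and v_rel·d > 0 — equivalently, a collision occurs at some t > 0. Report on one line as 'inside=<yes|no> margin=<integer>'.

d = (-4, -17),  |d|² = 305;  R = 1+3 = 4,  c = 305−4² = 289
v_rel = (-5, -6),  |v_rel|² = 61;  v_rel·d = (-5)·(-4) + (-6)·(-17) = 122
61·t² − 244·t + 289 = 0  ⇒  m = 122² − 61·289 = -2745
m = -2745 < 0,  v_rel·d = 122 > 0  ⇒  outside

inside=no margin=-2745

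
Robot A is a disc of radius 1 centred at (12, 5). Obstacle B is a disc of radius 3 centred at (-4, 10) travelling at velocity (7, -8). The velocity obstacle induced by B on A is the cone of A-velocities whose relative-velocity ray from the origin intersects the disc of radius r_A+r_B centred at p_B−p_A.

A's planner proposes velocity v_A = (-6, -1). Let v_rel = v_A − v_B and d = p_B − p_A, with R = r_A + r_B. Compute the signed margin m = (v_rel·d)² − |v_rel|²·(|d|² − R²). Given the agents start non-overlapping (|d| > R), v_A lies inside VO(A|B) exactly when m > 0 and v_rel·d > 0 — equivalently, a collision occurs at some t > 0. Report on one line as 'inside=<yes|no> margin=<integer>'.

d = (-16, 5),  |d|² = 281;  R = 1+3 = 4,  c = 281−4² = 265
v_rel = (-13, 7),  |v_rel|² = 218;  v_rel·d = (-13)·(-16) + (7)·(5) = 243
218·t² − 486·t + 265 = 0  ⇒  m = 243² − 218·265 = 1279
m = 1279 > 0,  v_rel·d = 243 > 0  ⇒  inside

inside=yes margin=1279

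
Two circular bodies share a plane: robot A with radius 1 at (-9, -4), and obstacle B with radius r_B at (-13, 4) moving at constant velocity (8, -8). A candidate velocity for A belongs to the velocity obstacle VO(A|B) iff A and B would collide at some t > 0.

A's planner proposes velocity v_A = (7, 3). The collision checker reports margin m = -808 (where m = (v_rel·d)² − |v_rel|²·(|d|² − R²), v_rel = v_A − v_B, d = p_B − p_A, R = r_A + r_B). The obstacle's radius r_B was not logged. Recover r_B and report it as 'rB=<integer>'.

m = -808
d = (-4, 8);  v_rel = (-1, 11),  |v_rel|² = 122
v_rel×d = (-1)·(8) − (11)·(-4) = 36
since m = R²·122 − 36²:  R² = (1296 + -808) / 122 = 4
R = √4 = 2  ⇒  r_B = 2 − 1 = 1

rB=1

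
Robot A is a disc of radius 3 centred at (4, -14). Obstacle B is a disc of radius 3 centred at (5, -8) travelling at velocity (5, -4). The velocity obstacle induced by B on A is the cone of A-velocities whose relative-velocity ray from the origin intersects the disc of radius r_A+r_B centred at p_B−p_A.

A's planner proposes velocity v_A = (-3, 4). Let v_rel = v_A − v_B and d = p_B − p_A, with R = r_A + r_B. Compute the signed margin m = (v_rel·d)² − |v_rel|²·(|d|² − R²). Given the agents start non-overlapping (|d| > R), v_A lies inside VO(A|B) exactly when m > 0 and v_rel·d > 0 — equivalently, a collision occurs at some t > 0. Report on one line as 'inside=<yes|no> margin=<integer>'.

d = (1, 6),  |d|² = 37;  R = 3+3 = 6,  c = 37−6² = 1
v_rel = (-8, 8),  |v_rel|² = 128;  v_rel·d = (-8)·(1) + (8)·(6) = 40
128·t² − 80·t + 1 = 0  ⇒  m = 40² − 128·1 = 1472
m = 1472 > 0,  v_rel·d = 40 > 0  ⇒  inside

inside=yes margin=1472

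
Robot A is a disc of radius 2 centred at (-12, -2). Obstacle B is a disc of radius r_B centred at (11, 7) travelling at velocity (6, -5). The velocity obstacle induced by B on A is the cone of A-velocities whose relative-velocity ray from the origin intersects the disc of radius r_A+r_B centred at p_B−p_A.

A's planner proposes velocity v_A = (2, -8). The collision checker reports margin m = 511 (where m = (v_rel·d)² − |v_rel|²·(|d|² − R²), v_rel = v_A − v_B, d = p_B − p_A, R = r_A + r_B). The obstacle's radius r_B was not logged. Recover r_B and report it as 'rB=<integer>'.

m = 511
d = (23, 9);  v_rel = (-4, -3),  |v_rel|² = 25
v_rel×d = (-4)·(9) − (-3)·(23) = 33
since m = R²·25 − 33²:  R² = (1089 + 511) / 25 = 64
R = √64 = 8  ⇒  r_B = 8 − 2 = 6

rB=6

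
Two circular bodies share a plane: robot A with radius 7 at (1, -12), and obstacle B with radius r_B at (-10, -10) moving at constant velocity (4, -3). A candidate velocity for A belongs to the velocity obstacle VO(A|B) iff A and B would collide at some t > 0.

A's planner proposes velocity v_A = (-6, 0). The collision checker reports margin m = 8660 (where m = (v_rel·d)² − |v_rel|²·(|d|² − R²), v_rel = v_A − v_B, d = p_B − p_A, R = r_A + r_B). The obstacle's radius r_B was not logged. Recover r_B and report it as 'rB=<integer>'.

m = 8660
d = (-11, 2);  v_rel = (-10, 3),  |v_rel|² = 109
v_rel×d = (-10)·(2) − (3)·(-11) = 13
since m = R²·109 − 13²:  R² = (169 + 8660) / 109 = 81
R = √81 = 9  ⇒  r_B = 9 − 7 = 2

rB=2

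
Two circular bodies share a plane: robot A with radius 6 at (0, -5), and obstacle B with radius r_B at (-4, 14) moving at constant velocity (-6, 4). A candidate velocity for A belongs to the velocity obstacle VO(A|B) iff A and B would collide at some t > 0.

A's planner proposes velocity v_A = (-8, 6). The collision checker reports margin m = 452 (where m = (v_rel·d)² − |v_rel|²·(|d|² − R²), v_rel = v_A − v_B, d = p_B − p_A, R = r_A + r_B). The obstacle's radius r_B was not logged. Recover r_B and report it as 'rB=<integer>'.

m = 452
d = (-4, 19);  v_rel = (-2, 2),  |v_rel|² = 8
v_rel×d = (-2)·(19) − (2)·(-4) = -30
since m = R²·8 − (-30)²:  R² = (900 + 452) / 8 = 169
R = √169 = 13  ⇒  r_B = 13 − 6 = 7

rB=7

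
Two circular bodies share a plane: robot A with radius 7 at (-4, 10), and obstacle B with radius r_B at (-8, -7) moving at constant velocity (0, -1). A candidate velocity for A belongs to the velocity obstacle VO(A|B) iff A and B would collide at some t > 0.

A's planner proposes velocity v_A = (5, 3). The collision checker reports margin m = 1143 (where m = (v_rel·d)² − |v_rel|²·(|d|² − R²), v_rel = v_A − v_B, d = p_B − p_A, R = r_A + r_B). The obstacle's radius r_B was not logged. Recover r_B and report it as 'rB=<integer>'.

m = 1143
d = (-4, -17);  v_rel = (5, 4),  |v_rel|² = 41
v_rel×d = (5)·(-17) − (4)·(-4) = -69
since m = R²·41 − (-69)²:  R² = (4761 + 1143) / 41 = 144
R = √144 = 12  ⇒  r_B = 12 − 7 = 5

rB=5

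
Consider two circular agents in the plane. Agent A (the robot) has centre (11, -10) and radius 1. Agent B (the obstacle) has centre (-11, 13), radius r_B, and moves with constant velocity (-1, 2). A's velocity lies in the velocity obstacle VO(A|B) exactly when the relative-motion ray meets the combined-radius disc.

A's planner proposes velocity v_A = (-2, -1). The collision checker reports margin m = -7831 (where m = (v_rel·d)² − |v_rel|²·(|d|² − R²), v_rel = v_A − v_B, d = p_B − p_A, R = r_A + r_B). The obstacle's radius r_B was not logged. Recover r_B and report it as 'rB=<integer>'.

m = -7831
d = (-22, 23);  v_rel = (-1, -3),  |v_rel|² = 10
v_rel×d = (-1)·(23) − (-3)·(-22) = -89
since m = R²·10 − (-89)²:  R² = (7921 + -7831) / 10 = 9
R = √9 = 3  ⇒  r_B = 3 − 1 = 2

rB=2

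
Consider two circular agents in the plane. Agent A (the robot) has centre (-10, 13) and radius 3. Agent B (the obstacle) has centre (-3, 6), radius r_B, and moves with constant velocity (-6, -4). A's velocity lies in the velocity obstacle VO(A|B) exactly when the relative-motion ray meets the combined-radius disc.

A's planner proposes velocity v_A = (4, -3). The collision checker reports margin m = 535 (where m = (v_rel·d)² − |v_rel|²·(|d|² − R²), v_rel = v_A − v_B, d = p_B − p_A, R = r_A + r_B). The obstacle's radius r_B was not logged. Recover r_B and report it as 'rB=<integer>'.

m = 535
d = (7, -7);  v_rel = (10, 1),  |v_rel|² = 101
v_rel×d = (10)·(-7) − (1)·(7) = -77
since m = R²·101 − (-77)²:  R² = (5929 + 535) / 101 = 64
R = √64 = 8  ⇒  r_B = 8 − 3 = 5

rB=5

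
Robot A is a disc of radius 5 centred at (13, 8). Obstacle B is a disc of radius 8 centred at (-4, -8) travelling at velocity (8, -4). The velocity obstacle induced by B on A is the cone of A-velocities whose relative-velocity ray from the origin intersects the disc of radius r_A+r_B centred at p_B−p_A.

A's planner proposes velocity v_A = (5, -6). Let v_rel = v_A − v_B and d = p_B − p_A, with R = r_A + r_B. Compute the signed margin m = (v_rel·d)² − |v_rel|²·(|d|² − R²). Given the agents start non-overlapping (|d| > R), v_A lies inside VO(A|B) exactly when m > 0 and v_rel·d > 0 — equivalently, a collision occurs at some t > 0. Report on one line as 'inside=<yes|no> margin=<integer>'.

d = (-17, -16),  |d|² = 545;  R = 5+8 = 13,  c = 545−13² = 376
v_rel = (-3, -2),  |v_rel|² = 13;  v_rel·d = (-3)·(-17) + (-2)·(-16) = 83
13·t² − 166·t + 376 = 0  ⇒  m = 83² − 13·376 = 2001
m = 2001 > 0,  v_rel·d = 83 > 0  ⇒  inside

inside=yes margin=2001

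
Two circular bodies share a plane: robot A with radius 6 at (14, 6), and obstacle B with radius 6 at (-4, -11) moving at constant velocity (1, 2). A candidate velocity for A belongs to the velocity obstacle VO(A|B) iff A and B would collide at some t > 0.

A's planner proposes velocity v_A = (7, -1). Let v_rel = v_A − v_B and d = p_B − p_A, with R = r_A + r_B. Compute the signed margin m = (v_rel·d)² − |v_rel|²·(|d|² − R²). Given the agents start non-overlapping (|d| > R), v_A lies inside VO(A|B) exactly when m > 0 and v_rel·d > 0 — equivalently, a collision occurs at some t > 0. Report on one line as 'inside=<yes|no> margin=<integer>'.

d = (-18, -17),  |d|² = 613;  R = 6+6 = 12,  c = 613−12² = 469
v_rel = (6, -3),  |v_rel|² = 45;  v_rel·d = (6)·(-18) + (-3)·(-17) = -57
45·t² + 114·t + 469 = 0  ⇒  m = (-57)² − 45·469 = -17856
m = -17856 < 0,  v_rel·d = -57 < 0  ⇒  outside

inside=no margin=-17856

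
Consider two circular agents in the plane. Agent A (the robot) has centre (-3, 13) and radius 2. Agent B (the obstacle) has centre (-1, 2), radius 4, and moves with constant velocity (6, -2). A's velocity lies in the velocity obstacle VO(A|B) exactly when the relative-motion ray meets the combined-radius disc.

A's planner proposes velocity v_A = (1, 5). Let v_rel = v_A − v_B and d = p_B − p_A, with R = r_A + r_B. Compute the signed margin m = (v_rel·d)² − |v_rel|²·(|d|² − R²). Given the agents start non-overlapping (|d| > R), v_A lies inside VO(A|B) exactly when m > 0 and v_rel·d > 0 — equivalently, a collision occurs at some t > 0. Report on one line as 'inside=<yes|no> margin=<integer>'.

d = (2, -11),  |d|² = 125;  R = 2+4 = 6,  c = 125−6² = 89
v_rel = (-5, 7),  |v_rel|² = 74;  v_rel·d = (-5)·(2) + (7)·(-11) = -87
74·t² + 174·t + 89 = 0  ⇒  m = (-87)² − 74·89 = 983
m = 983 > 0,  v_rel·d = -87 < 0  ⇒  outside

inside=no margin=983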